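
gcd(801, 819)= 9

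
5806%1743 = 577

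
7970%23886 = 7970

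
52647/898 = 52647/898 = 58.63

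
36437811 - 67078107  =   - 30640296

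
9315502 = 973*9574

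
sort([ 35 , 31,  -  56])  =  [ - 56 , 31 , 35] 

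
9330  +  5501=14831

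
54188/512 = 105+107/128 = 105.84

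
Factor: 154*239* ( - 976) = - 35922656 =-2^5*7^1*11^1*61^1*239^1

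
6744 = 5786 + 958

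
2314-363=1951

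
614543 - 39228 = 575315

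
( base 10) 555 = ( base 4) 20223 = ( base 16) 22B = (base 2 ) 1000101011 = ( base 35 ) fu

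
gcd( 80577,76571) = 1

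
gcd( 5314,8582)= 2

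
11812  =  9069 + 2743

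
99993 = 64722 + 35271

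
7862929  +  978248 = 8841177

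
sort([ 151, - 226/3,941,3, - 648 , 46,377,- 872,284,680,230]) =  [ - 872, - 648, - 226/3,3,46, 151,230,284, 377,680, 941]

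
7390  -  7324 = 66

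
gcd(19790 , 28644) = 2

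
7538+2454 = 9992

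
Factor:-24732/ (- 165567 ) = 36/241 = 2^2 * 3^2*241^(- 1) 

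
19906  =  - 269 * ( - 74 ) 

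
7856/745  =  10 + 406/745  =  10.54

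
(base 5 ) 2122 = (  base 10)287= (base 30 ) 9h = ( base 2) 100011111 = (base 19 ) f2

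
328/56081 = 328/56081 = 0.01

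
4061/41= 4061/41 = 99.05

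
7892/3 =7892/3 = 2630.67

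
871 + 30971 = 31842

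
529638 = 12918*41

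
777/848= 777/848= 0.92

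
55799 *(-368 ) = -20534032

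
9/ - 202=-9/202 = - 0.04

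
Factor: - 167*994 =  -2^1*7^1*71^1*167^1  =  - 165998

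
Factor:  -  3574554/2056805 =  - 2^1*3^1*5^( - 1)*757^1*787^1*411361^( - 1)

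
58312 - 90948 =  - 32636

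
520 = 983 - 463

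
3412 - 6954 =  - 3542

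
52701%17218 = 1047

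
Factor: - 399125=-5^3 * 31^1*103^1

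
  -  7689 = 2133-9822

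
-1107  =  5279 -6386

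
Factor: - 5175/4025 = -9/7 =- 3^2 * 7^( -1 )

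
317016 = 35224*9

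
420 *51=21420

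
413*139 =57407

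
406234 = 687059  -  280825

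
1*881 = 881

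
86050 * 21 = 1807050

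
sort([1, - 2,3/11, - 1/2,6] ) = [-2, - 1/2,3/11,1,6]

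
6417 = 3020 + 3397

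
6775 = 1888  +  4887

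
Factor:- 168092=  -  2^2*42023^1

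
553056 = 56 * 9876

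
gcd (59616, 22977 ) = 621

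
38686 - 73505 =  - 34819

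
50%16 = 2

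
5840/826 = 7 + 29/413 =7.07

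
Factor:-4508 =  - 2^2*7^2*23^1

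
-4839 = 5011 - 9850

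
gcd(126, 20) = 2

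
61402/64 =959  +  13/32 =959.41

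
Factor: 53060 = 2^2 *5^1*7^1*379^1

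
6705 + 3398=10103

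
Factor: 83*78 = 2^1*3^1*13^1 * 83^1=6474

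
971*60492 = 58737732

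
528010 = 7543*70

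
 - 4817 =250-5067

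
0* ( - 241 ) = 0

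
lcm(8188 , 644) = 57316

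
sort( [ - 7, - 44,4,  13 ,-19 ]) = [  -  44, - 19 ,  -  7, 4, 13]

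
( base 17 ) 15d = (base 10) 387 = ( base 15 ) 1AC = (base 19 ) 117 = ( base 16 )183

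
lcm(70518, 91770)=6699210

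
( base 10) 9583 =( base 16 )256f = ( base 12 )5667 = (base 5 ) 301313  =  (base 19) 17a7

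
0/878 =0 =0.00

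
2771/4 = 2771/4 = 692.75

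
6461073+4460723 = 10921796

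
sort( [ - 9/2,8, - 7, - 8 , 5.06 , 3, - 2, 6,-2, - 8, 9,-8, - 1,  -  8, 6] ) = [ - 8, - 8, - 8,- 8, - 7,-9/2, - 2,-2,-1,3 , 5.06,6, 6, 8, 9]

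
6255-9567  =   - 3312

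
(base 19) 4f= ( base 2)1011011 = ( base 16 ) 5b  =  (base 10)91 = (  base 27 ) 3a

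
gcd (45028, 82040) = 4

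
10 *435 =4350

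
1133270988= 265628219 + 867642769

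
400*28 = 11200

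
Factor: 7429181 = 31^1*367^1*653^1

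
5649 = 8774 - 3125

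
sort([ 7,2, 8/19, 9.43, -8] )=[ - 8,  8/19, 2, 7,9.43]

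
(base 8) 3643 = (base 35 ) 1KU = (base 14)9D9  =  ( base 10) 1955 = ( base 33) 1q8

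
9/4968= 1/552 = 0.00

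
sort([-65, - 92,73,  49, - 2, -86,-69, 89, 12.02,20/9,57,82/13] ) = [ - 92,-86 , - 69, - 65, - 2, 20/9, 82/13,12.02, 49, 57,73, 89 ] 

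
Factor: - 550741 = - 103^1*5347^1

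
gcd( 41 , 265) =1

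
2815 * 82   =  230830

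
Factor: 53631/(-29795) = -9/5 = -3^2*5^( - 1)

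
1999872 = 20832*96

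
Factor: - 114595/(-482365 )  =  43/181 = 43^1 *181^( - 1)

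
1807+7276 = 9083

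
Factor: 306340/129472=265/112= 2^( - 4)*5^1*7^ (- 1 )*53^1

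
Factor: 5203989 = 3^2*7^1*17^1*43^1 *113^1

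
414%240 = 174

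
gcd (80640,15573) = 3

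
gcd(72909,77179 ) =1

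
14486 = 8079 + 6407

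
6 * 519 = 3114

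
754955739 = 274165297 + 480790442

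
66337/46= 66337/46= 1442.11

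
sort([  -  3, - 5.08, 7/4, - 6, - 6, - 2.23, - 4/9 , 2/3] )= [ - 6, - 6, - 5.08, - 3, - 2.23 ,- 4/9, 2/3,7/4 ] 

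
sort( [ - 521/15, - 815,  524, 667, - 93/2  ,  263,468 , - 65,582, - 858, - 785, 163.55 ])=[ - 858 , -815, - 785, - 65,  -  93/2,-521/15, 163.55, 263,468, 524, 582,667]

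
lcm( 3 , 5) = 15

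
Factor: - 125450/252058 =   -  325/653  =  -  5^2*13^1* 653^(-1 ) 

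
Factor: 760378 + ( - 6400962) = -2^3*705073^1 = -5640584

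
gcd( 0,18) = 18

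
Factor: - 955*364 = -347620 = - 2^2 * 5^1*7^1*13^1*191^1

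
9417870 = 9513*990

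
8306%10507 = 8306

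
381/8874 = 127/2958 = 0.04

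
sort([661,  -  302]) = [ - 302, 661]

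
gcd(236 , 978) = 2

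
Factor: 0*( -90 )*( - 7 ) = 0 = 0^1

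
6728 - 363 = 6365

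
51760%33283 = 18477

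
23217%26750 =23217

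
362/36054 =181/18027 = 0.01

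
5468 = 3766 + 1702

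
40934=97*422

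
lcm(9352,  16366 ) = 65464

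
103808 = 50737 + 53071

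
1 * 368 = 368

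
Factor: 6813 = 3^2*757^1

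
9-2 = 7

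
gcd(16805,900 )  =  5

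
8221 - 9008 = - 787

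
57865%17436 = 5557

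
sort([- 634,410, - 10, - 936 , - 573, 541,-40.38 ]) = [ - 936, - 634, - 573, - 40.38, - 10,410, 541]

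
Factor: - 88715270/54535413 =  - 2^1*3^( - 1)*5^1 * 7^1*37^1*1627^( - 1 )*11173^( - 1)*34253^1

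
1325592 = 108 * 12274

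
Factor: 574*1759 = 2^1* 7^1*41^1*1759^1 = 1009666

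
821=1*821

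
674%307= 60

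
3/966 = 1/322 = 0.00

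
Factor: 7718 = 2^1*17^1*227^1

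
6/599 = 6/599  =  0.01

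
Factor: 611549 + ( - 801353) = - 189804 =-  2^2*3^1*15817^1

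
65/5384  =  65/5384 = 0.01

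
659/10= 659/10 = 65.90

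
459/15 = 153/5 = 30.60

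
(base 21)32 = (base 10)65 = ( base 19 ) 38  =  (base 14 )49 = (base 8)101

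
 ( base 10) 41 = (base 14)2d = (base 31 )1A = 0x29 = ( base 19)23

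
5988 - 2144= 3844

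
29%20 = 9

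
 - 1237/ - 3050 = 1237/3050 = 0.41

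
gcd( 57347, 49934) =1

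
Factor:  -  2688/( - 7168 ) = 2^( - 3)*3^1 = 3/8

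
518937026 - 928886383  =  -409949357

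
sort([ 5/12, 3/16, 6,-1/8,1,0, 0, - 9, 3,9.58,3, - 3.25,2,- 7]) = [-9, - 7, - 3.25, - 1/8 , 0, 0, 3/16,5/12,1 , 2,  3,3, 6 , 9.58]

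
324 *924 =299376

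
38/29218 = 19/14609= 0.00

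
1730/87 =1730/87 = 19.89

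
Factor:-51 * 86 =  - 2^1  *  3^1*17^1*43^1 = - 4386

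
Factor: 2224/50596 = 2^2* 7^(-1)*13^(-1) = 4/91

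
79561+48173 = 127734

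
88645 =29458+59187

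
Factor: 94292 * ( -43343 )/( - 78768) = 2^(  -  2 ) * 3^( - 2)*11^1*89^1*487^1*547^(  -  1) * 2143^1 = 1021724539/19692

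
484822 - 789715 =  - 304893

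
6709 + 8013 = 14722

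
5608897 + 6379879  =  11988776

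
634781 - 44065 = 590716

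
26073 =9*2897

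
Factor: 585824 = 2^5*18307^1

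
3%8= 3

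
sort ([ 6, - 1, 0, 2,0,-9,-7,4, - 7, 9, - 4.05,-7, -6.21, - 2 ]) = [ - 9 ,  -  7 , - 7, - 7, - 6.21,-4.05, - 2, - 1,0, 0 , 2,4,6, 9 ]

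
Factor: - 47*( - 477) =3^2*47^1*53^1   =  22419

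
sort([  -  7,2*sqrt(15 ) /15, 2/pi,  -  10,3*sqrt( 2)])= [ - 10,  -  7,2*sqrt( 15 )/15, 2/pi,  3*sqrt( 2) ] 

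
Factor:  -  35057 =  - 11^1*3187^1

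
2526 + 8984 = 11510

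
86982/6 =14497 = 14497.00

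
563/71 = 563/71 = 7.93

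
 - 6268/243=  - 6268/243 = - 25.79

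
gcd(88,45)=1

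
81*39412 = 3192372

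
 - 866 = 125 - 991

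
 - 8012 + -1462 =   -  9474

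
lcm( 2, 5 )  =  10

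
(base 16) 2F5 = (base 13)463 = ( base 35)lm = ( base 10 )757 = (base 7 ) 2131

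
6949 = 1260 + 5689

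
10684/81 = 131  +  73/81 = 131.90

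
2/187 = 2/187= 0.01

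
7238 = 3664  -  -3574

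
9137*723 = 6606051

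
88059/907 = 97+80/907= 97.09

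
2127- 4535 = -2408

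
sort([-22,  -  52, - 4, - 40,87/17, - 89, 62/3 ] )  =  [ - 89,-52  , - 40,  -  22 ,-4, 87/17, 62/3]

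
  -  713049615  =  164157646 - 877207261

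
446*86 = 38356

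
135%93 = 42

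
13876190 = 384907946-371031756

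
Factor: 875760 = 2^4 * 3^1*5^1*41^1 *89^1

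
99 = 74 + 25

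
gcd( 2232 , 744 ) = 744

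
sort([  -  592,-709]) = [ - 709, - 592]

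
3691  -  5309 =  -1618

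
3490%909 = 763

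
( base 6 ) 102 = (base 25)1D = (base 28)1A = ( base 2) 100110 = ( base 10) 38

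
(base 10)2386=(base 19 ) 6bb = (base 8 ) 4522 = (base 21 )58d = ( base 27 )37a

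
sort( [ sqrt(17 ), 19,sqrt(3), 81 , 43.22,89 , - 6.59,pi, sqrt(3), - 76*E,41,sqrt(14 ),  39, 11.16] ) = [ - 76 * E, - 6.59,  sqrt(3), sqrt( 3 ), pi, sqrt(14 ),sqrt(17 ),11.16,19, 39, 41, 43.22, 81, 89]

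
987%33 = 30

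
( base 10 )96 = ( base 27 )3F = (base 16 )60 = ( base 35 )2q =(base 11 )88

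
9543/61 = 9543/61 = 156.44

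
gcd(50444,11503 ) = 1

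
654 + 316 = 970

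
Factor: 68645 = 5^1 * 13729^1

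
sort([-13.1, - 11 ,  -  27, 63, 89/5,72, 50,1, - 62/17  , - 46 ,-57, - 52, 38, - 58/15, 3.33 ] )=[ - 57, - 52, - 46, - 27, - 13.1,-11, - 58/15, - 62/17,1,  3.33, 89/5, 38, 50, 63, 72]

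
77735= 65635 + 12100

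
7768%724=528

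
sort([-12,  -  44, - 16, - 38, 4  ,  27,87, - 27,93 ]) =[ - 44, - 38,  -  27,- 16, - 12,4,27,87, 93] 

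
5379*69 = 371151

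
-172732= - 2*86366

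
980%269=173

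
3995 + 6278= 10273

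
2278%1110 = 58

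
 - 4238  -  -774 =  - 3464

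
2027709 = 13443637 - 11415928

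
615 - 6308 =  - 5693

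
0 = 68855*0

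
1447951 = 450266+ 997685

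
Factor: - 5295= - 3^1 * 5^1*353^1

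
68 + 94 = 162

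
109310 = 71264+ 38046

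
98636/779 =126 + 482/779 =126.62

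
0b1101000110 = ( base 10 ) 838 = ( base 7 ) 2305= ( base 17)2F5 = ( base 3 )1011001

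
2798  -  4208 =-1410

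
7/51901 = 7/51901  =  0.00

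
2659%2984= 2659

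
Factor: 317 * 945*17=5092605 = 3^3*5^1 * 7^1*17^1* 317^1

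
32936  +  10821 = 43757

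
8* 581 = 4648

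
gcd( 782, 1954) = 2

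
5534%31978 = 5534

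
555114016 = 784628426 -229514410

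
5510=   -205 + 5715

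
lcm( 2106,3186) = 124254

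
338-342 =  - 4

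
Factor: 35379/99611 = 3^2*3931^1*99611^(-1) 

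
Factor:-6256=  - 2^4*  17^1*23^1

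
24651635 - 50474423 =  - 25822788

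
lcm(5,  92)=460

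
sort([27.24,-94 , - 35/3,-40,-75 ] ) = [ - 94, - 75, - 40 ,- 35/3 , 27.24] 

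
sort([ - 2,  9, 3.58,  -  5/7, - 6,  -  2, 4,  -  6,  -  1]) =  [ - 6,-6 ,-2, - 2, -1,  -  5/7, 3.58, 4,9]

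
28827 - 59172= - 30345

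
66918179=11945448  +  54972731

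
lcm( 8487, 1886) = 16974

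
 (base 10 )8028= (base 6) 101100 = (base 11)6039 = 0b1111101011100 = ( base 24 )DMC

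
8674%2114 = 218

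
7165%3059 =1047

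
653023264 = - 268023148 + 921046412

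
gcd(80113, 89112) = 1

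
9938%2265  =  878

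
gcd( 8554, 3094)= 182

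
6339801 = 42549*149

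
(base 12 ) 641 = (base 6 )4121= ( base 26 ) 193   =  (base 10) 913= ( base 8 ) 1621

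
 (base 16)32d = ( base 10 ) 813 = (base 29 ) S1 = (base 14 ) 421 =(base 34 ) nv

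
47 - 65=- 18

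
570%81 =3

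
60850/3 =20283 + 1/3 = 20283.33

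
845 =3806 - 2961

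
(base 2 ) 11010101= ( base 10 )213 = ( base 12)159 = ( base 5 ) 1323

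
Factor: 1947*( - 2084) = - 2^2*3^1*11^1*59^1*521^1 = -4057548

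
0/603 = 0 = 0.00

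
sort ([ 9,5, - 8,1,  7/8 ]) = [-8, 7/8,1, 5,9 ] 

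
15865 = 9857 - -6008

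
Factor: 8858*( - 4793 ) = - 2^1*43^1*103^1*4793^1 = - 42456394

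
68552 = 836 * 82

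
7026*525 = 3688650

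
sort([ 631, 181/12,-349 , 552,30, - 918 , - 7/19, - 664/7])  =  [ - 918, - 349,  -  664/7, - 7/19,181/12,30,552,  631]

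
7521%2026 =1443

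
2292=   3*764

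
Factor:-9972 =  - 2^2*3^2* 277^1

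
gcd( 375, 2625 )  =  375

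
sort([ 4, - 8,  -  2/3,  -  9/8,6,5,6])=[ - 8, - 9/8, - 2/3, 4,5, 6,6] 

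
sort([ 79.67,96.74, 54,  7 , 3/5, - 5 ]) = [ - 5, 3/5,7,54, 79.67,96.74]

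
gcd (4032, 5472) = 288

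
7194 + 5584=12778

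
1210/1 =1210 = 1210.00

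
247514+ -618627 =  - 371113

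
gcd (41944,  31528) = 56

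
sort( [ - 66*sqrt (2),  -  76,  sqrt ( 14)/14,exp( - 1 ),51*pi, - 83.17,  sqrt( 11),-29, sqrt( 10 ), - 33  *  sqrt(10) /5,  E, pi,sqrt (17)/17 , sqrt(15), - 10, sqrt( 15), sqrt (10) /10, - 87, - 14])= [ - 66*  sqrt(2), -87,-83.17, - 76, - 29, -33 * sqrt (10) /5, - 14, - 10,sqrt( 17)/17 , sqrt (14 ) /14,sqrt (10) /10,exp( -1 ),  E,  pi , sqrt(10 ),sqrt( 11),  sqrt(15 ),  sqrt ( 15),51*pi ] 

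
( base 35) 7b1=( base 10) 8961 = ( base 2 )10001100000001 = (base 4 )2030001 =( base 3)110021220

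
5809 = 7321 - 1512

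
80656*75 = 6049200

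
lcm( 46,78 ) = 1794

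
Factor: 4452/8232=53/98 = 2^( - 1)*7^ (  -  2 )*53^1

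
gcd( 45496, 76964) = 4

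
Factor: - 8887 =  - 8887^1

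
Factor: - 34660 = - 2^2  *5^1*1733^1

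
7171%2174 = 649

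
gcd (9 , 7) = 1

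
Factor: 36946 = 2^1*7^2*13^1*29^1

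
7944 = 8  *993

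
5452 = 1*5452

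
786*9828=7724808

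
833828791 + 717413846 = 1551242637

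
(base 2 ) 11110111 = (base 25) 9m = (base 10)247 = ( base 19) D0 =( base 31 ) 7u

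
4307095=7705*559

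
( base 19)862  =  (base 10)3004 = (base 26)4BE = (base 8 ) 5674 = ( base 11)2291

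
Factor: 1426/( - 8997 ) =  - 2^1*3^( - 1)*23^1*31^1*2999^(  -  1 )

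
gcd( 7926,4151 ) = 1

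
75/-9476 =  -1+9401/9476= - 0.01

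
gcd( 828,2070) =414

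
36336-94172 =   -  57836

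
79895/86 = 929 + 1/86 =929.01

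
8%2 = 0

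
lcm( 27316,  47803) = 191212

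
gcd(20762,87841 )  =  1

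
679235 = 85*7991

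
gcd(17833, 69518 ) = 1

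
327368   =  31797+295571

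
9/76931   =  9/76931 = 0.00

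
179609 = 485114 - 305505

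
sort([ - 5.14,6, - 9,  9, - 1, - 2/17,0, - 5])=[ - 9, - 5.14, - 5, - 1, - 2/17,0,6,9]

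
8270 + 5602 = 13872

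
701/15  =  701/15 = 46.73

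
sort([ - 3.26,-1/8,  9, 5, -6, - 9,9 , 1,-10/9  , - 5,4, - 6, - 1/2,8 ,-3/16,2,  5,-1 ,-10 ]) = [ - 10, - 9, - 6, - 6,  -  5, - 3.26, - 10/9, - 1, -1/2 , - 3/16, - 1/8, 1 , 2, 4, 5,5 , 8, 9, 9]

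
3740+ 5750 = 9490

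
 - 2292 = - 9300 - -7008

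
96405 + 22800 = 119205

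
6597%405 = 117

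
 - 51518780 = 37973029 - 89491809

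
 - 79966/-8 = 39983/4 = 9995.75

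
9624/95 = 9624/95= 101.31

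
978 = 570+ 408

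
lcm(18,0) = 0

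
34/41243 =34/41243=0.00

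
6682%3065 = 552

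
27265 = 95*287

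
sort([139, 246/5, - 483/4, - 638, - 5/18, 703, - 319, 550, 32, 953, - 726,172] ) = [ - 726,-638,- 319,- 483/4, - 5/18, 32, 246/5,139, 172,550, 703,  953]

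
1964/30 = 65 + 7/15 = 65.47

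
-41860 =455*( - 92)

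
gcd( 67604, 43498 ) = 2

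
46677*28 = 1306956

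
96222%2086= 266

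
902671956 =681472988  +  221198968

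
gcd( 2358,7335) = 9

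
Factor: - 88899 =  - 3^1 * 29633^1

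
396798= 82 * 4839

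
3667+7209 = 10876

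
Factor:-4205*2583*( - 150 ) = 2^1*3^3*5^3*7^1*29^2*41^1 = 1629227250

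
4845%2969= 1876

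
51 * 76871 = 3920421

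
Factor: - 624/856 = -78/107=- 2^1*3^1*13^1*107^(-1) 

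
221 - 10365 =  - 10144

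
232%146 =86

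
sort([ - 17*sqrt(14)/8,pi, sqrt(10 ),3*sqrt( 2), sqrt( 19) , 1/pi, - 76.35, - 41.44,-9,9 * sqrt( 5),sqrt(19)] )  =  [ - 76.35 , - 41.44,  -  9, - 17*sqrt( 14) /8,1/pi  ,  pi,sqrt( 10 ),3*sqrt( 2) , sqrt( 19 ),sqrt(19),9 * sqrt( 5)] 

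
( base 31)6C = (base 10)198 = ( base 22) 90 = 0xc6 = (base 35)5n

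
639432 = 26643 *24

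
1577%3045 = 1577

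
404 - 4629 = - 4225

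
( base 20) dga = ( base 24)9EA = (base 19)F61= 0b1010110011010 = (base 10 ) 5530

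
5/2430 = 1/486  =  0.00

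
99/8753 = 99/8753 = 0.01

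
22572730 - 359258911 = - 336686181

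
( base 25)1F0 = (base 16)3E8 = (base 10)1000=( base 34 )te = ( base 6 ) 4344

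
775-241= 534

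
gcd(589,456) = 19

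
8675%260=95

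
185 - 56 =129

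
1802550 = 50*36051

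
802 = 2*401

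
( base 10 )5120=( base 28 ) 6EO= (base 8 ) 12000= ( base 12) 2b68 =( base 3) 21000122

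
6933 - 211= 6722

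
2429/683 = 2429/683 = 3.56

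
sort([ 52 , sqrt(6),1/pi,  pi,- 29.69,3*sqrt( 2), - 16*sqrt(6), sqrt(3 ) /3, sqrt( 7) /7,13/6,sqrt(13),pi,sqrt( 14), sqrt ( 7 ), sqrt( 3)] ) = [-16*sqrt ( 6),-29.69, 1/pi,sqrt( 7 ) /7, sqrt(3)/3, sqrt (3 ), 13/6, sqrt ( 6 ), sqrt( 7 ),pi, pi, sqrt( 13), sqrt( 14 ), 3*sqrt( 2), 52] 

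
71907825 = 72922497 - 1014672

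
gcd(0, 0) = 0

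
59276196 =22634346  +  36641850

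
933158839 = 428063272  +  505095567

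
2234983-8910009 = - 6675026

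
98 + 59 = 157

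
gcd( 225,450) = 225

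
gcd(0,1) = 1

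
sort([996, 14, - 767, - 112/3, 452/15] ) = [  -  767, - 112/3,14, 452/15, 996]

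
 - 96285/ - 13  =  7406+7/13 = 7406.54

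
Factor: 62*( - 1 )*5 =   -  2^1*5^1*31^1 = - 310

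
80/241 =80/241  =  0.33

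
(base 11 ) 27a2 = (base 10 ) 3621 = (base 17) C90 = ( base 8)7045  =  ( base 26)597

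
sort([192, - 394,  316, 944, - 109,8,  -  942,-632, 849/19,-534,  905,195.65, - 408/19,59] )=[ - 942,  -  632,- 534,-394,-109, - 408/19,8, 849/19,59,  192,195.65 , 316,905,944] 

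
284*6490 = 1843160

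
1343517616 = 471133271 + 872384345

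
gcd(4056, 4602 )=78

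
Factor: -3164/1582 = -2 = - 2^1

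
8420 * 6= 50520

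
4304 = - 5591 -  - 9895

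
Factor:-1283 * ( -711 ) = 3^2*79^1 * 1283^1=912213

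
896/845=1+51/845 = 1.06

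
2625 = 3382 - 757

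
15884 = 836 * 19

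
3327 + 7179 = 10506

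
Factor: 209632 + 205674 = 415306 = 2^1*207653^1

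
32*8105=259360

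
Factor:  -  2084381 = -13^1 * 223^1* 719^1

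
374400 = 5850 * 64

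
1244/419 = 1244/419 = 2.97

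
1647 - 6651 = - 5004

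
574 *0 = 0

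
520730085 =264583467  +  256146618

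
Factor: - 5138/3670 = - 7/5 = - 5^(- 1 )*7^1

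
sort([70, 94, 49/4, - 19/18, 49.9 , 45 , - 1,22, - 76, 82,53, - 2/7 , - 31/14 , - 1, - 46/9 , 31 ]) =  [ - 76, - 46/9, - 31/14, - 19/18,  -  1, - 1, - 2/7,49/4,22, 31,45,49.9,  53,70,82, 94]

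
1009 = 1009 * 1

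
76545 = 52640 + 23905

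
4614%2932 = 1682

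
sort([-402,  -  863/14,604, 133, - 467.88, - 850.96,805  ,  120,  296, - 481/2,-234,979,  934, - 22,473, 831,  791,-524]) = [ - 850.96, - 524, - 467.88,  -  402,  -  481/2, - 234, - 863/14, - 22, 120,133,  296 , 473,604,791, 805,831, 934,979]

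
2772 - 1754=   1018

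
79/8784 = 79/8784 = 0.01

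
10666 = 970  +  9696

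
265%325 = 265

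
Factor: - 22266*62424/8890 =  - 694966392/4445 = - 2^3 * 3^5*5^( - 1)*7^(  -  1)*17^2*127^ (-1)*1237^1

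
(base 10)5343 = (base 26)7ND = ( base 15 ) 18b3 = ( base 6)40423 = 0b1010011011111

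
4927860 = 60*82131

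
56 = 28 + 28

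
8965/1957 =4 + 1137/1957 = 4.58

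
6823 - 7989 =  - 1166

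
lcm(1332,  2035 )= 73260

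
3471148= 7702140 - 4230992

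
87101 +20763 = 107864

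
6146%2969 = 208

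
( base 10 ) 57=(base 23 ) 2b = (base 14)41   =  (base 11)52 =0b111001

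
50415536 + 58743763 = 109159299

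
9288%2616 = 1440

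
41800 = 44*950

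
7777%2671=2435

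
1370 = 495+875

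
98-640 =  - 542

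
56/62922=28/31461=0.00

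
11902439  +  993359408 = 1005261847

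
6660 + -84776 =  - 78116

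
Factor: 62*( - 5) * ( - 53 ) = 16430  =  2^1*5^1*31^1* 53^1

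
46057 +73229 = 119286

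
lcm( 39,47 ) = 1833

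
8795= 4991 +3804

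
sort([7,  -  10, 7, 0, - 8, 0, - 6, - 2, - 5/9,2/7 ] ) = [-10, - 8, - 6, - 2,  -  5/9, 0, 0,2/7, 7, 7]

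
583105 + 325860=908965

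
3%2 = 1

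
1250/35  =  35 + 5/7 = 35.71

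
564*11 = 6204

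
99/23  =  4 +7/23 =4.30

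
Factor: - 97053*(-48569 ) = 4713767157 = 3^1* 11^1*17^2*173^1*2857^1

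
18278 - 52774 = -34496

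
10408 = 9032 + 1376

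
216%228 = 216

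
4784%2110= 564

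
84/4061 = 84/4061  =  0.02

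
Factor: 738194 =2^1*369097^1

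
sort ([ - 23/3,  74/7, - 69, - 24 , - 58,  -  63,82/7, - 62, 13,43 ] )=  [ - 69, - 63,-62, - 58 , - 24 ,  -  23/3, 74/7,  82/7,  13,43]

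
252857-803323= - 550466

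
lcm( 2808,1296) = 16848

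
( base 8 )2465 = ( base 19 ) 3D3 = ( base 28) 1JH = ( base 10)1333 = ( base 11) 1002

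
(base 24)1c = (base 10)36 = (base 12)30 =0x24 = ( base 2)100100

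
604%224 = 156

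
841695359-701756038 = 139939321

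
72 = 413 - 341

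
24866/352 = 70+113/176 = 70.64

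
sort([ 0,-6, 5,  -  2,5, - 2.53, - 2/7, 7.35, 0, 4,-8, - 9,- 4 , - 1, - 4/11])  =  [ - 9 ,-8, - 6,  -  4, - 2.53, - 2, - 1  , - 4/11, - 2/7,  0,0,4,5, 5 , 7.35 ] 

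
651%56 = 35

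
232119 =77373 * 3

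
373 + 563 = 936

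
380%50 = 30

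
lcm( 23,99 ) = 2277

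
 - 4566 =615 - 5181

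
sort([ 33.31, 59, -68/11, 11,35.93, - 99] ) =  [ - 99,-68/11, 11,  33.31, 35.93, 59] 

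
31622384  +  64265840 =95888224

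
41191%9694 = 2415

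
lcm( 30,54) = 270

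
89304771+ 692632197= 781936968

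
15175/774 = 19 + 469/774 = 19.61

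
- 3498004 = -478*7318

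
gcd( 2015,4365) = 5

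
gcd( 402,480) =6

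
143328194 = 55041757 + 88286437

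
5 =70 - 65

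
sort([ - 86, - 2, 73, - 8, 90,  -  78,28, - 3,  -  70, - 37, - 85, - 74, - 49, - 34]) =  [- 86, - 85,  -  78,-74, - 70, - 49,-37, - 34, - 8,- 3,-2, 28, 73, 90]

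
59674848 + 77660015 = 137334863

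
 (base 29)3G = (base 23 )4B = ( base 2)1100111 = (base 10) 103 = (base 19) 58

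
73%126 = 73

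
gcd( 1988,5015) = 1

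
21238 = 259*82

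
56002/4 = 14000 + 1/2 = 14000.50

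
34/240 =17/120 = 0.14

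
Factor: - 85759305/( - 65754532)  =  2^( -2 )*3^1*5^1  *  17^2*73^1*173^( - 1)*271^1*95021^( - 1)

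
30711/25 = 30711/25=1228.44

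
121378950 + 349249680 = 470628630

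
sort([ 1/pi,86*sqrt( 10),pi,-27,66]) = [ - 27, 1/pi , pi,  66, 86*sqrt(10)]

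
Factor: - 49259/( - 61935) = 3^ ( - 1)*5^( -1)*7^1*31^1*227^1*4129^( - 1)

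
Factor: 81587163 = 3^1*7^1*3885103^1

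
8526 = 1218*7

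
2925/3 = 975 =975.00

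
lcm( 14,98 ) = 98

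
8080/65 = 124  +  4/13 = 124.31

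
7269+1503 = 8772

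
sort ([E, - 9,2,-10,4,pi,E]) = [- 10, - 9 , 2 , E,E, pi, 4]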